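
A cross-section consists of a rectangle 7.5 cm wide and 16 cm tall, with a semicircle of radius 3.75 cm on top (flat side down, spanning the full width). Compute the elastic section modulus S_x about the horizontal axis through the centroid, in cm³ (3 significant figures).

Treat the section as a set of non-overlapping primitives; coordinates are from the bounding-box lower-left.
Rectangular body: 7.5 × 16, A = 120 cm², y = 8 cm, Ī = 2 560 cm⁴.
Semicircular cap: semicircle r = 3.75, A = 22.089 cm², y = 17.592 cm, Ī = 21.705 cm⁴.
Centroid: ȳ = ΣA·y / ΣA = 9.4911 cm.
Transfer each piece to the horizontal axis through the centroid using Ī + A·d² with d = y − 9.4911:
  rectangular body: d = -1.4911 cm → contributes +2826.8 cm⁴
  semicircular cap: d = 8.1004 cm → contributes +1471.1 cm⁴
Total I = 4 298 cm⁴.
Extreme fibre distance c = 10.259 cm; S = I/c = 418.95 cm³.

S_x ≈ 419 cm³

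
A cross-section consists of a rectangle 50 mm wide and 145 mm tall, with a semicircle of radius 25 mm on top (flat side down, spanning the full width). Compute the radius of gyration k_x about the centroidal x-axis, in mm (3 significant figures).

Decompose the section into non-overlapping parts with the origin at the bottom-left of its bounding rectangle.
Rectangular body: 50 × 145, A = 7 250 mm², y = 72.5 mm, Ī = 12 702 604 mm⁴.
Semicircular cap: semicircle r = 25, A = 981.75 mm², y = 155.61 mm, Ī = 42 874 mm⁴.
Centroid: ȳ = ΣA·y / ΣA = 82.412 mm.
Transfer each piece to the centroidal x-axis using Ī + A·d² with d = y − 82.412:
  rectangular body: d = -9.912 mm → contributes +13 414 905 mm⁴
  semicircular cap: d = 73.198 mm → contributes +5 303 068 mm⁴
Total I = 18 717 974 mm⁴.
Radius of gyration: k = √(I/A) = √(18 717 974 / 8231.7) = 47.685 mm.

k_x ≈ 47.7 mm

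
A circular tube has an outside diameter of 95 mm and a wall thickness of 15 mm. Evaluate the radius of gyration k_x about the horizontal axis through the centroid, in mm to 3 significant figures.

Break the section into simple shapes (no overlaps), measuring from the bottom-left corner of the bounding box.
Outer circle: ⌀95, A = 7088.2 mm², y = 47.5 mm, Ī = 3 998 198 mm⁴.
Bore (subtracted): ⌀65, A = 3318.3 mm², y = 47.5 mm, Ī = 876 241 mm⁴.
By symmetry the centroid is at mid-height, ȳ = 47.5 mm.
All pieces are centred on the horizontal axis through the centroid, so I = ΣĪ (holes subtracted) = 3 121 958 mm⁴.
Radius of gyration: k = √(I/A) = √(3 121 958 / 3769.9) = 28.777 mm.

k_x ≈ 28.8 mm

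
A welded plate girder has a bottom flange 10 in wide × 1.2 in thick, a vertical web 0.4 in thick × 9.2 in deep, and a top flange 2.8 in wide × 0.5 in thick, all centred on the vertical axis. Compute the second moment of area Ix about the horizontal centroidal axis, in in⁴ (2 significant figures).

Decompose the section into non-overlapping parts with the origin at the bottom-left of its bounding rectangle.
Bottom plate: 10 × 1.2, A = 12 in², y = 0.6 in, Ī = 1.44 in⁴.
Web plate: 0.4 × 9.2, A = 3.68 in², y = 5.8 in, Ī = 25.96 in⁴.
Top plate: 2.8 × 0.5, A = 1.4 in², y = 10.65 in, Ī = 0.02917 in⁴.
Centroid: ȳ = ΣA·y / ΣA = 2.544 in.
Transfer each piece to the horizontal centroidal axis using Ī + A·d² with d = y − 2.544:
  bottom plate: d = -1.944 in → contributes +46.8 in⁴
  web plate: d = 3.256 in → contributes +64.97 in⁴
  top plate: d = 8.106 in → contributes +92.02 in⁴
Total I = 203.8 in⁴.

Ix ≈ 200 in⁴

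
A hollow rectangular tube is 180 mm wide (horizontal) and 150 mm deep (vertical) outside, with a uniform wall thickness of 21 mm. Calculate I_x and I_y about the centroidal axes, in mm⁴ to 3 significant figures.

Split into non-overlapping primitives; take the origin at the lower-left of the bounding box.
Outer rectangle: 180 × 150, A = 27 000 mm², y = 75 mm, Ī = 50 625 000 mm⁴.
Inner void (subtracted): 138 × 108, A = 14 904 mm², y = 75 mm, Ī = 14 486 688 mm⁴.
By symmetry the centroid is at mid-height, ȳ = 75 mm.
All pieces are centred on the centroidal x-axis, so I = ΣĪ (holes subtracted) = 36 138 312 mm⁴.
Repeating about the centroidal y-axis gives I_y = 49 247 352 mm⁴.

I_x ≈ 3.61 × 10⁷ mm⁴, I_y ≈ 4.92 × 10⁷ mm⁴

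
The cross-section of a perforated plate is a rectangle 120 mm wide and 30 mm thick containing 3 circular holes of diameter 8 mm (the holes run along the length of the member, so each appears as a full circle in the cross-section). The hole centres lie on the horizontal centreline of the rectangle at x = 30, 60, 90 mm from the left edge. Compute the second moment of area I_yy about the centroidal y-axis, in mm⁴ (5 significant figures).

Break the section into simple shapes (no overlaps), measuring from the bottom-left corner of the bounding box.
Plate: 120 × 30, A = 3 600 mm², x = 60 mm, Ī = 4 320 000 mm⁴.
Hole 1 (subtracted): ⌀8, A = 50.26548 mm², x = 30 mm, Ī = 201.0619 mm⁴.
Hole 2 (subtracted): ⌀8, A = 50.26548 mm², x = 60 mm, Ī = 201.0619 mm⁴.
Hole 3 (subtracted): ⌀8, A = 50.26548 mm², x = 90 mm, Ī = 201.0619 mm⁴.
By symmetry the centroid is at mid-width, x̄ = 60 mm.
Transfer each piece to the centroidal y-axis using Ī + A·d² with d = x − 60:
  plate: d = 0 mm → contributes +4 320 000 mm⁴
  hole 1: d = -30 mm → contributes −45 440 mm⁴
  hole 2: d = 0 mm → contributes −201.0619 mm⁴
  hole 3: d = 30 mm → contributes −45 440 mm⁴
Total I = 4 228 919 mm⁴.

I_yy ≈ 4.2289 × 10⁶ mm⁴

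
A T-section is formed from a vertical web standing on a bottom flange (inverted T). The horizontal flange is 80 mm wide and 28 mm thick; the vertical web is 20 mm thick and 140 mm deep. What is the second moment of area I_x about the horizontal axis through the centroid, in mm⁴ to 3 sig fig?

I_x ≈ 1.35 × 10⁷ mm⁴

Treat the section as a set of non-overlapping primitives; coordinates are from the bounding-box lower-left.
Flange: 80 × 28, A = 2 240 mm², y = 14 mm, Ī = 146 347 mm⁴.
Web: 20 × 140, A = 2 800 mm², y = 98 mm, Ī = 4 573 333 mm⁴.
Centroid: ȳ = ΣA·y / ΣA = 60.667 mm.
Transfer each piece to the horizontal axis through the centroid using Ī + A·d² with d = y − 60.667:
  flange: d = -46.667 mm → contributes +5 024 569 mm⁴
  web: d = 37.333 mm → contributes +8 475 911 mm⁴
Total I = 13 500 480 mm⁴.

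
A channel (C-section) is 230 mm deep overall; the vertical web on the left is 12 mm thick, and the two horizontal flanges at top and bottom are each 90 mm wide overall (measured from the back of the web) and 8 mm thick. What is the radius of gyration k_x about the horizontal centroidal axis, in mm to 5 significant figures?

Split into non-overlapping primitives; take the origin at the lower-left of the bounding box.
Web: 12 × 230, A = 2 760 mm², y = 115 mm, Ī = 12 167 000 mm⁴.
Top flange (beyond web): 78 × 8, A = 624 mm², y = 226 mm, Ī = 3 328 mm⁴.
Bottom flange (beyond web): 78 × 8, A = 624 mm², y = 4 mm, Ī = 3 328 mm⁴.
By symmetry the centroid is at mid-height, ȳ = 115 mm.
Transfer each piece to the horizontal centroidal axis using Ī + A·d² with d = y − 115:
  web: d = 0 mm → contributes +12 167 000 mm⁴
  top flange (beyond web): d = 111 mm → contributes +7 691 632 mm⁴
  bottom flange (beyond web): d = -111 mm → contributes +7 691 632 mm⁴
Total I = 27 550 264 mm⁴.
Radius of gyration: k = √(I/A) = √(27 550 264 / 4 008) = 82.90849 mm.

k_x ≈ 82.908 mm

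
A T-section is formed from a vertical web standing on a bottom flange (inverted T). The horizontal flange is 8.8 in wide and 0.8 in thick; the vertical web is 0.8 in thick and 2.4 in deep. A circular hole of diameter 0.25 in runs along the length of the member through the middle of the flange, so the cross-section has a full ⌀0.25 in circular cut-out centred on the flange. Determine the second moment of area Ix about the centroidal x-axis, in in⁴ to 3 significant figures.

Decompose the section into non-overlapping parts with the origin at the bottom-left of its bounding rectangle.
Flange: 8.8 × 0.8, A = 7.04 in², y = 0.4 in, Ī = 0.37547 in⁴.
Web: 0.8 × 2.4, A = 1.92 in², y = 2 in, Ī = 0.9216 in⁴.
Hole (subtracted): ⌀0.25, A = 0.049087 in², y = 0.4 in, Ī = 0.00019175 in⁴.
Centroid: ȳ = ΣA·y / ΣA = 0.74475 in.
Transfer each piece to the centroidal x-axis using Ī + A·d² with d = y − 0.74475:
  flange: d = -0.34475 in → contributes +1.2122 in⁴
  web: d = 1.2553 in → contributes +3.9469 in⁴
  hole: d = -0.34475 in → contributes −0.0060258 in⁴
Total I = 5.153 in⁴.

Ix ≈ 5.15 in⁴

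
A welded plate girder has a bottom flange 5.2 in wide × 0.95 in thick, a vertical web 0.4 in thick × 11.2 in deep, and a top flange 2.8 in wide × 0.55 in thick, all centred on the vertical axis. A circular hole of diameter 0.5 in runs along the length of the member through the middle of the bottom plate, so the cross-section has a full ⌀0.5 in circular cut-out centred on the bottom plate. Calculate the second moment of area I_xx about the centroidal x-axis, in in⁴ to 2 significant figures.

I_xx ≈ 240 in⁴

Split into non-overlapping primitives; take the origin at the lower-left of the bounding box.
Bottom plate: 5.2 × 0.95, A = 4.94 in², y = 0.475 in, Ī = 0.3715 in⁴.
Web plate: 0.4 × 11.2, A = 4.48 in², y = 6.55 in, Ī = 46.83 in⁴.
Top plate: 2.8 × 0.55, A = 1.54 in², y = 12.43 in, Ī = 0.03882 in⁴.
Hole (subtracted): ⌀0.5, A = 0.1963 in², y = 0.475 in, Ī = 0.003068 in⁴.
Centroid: ȳ = ΣA·y / ΣA = 4.713 in.
Transfer each piece to the centroidal x-axis using Ī + A·d² with d = y − 4.713:
  bottom plate: d = -4.238 in → contributes +89.11 in⁴
  web plate: d = 1.837 in → contributes +61.94 in⁴
  top plate: d = 7.712 in → contributes +91.62 in⁴
  hole: d = -4.238 in → contributes −3.53 in⁴
Total I = 239.1 in⁴.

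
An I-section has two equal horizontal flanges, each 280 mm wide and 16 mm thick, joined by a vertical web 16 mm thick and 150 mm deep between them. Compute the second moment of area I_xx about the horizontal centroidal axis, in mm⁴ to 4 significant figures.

Decompose the section into non-overlapping parts with the origin at the bottom-left of its bounding rectangle.
Bottom flange: 280 × 16, A = 4 480 mm², y = 8 mm, Ī = 95573.3 mm⁴.
Web: 16 × 150, A = 2 400 mm², y = 91 mm, Ī = 4 500 000 mm⁴.
Top flange: 280 × 16, A = 4 480 mm², y = 174 mm, Ī = 95573.3 mm⁴.
By symmetry the centroid is at mid-height, ȳ = 91 mm.
Transfer each piece to the horizontal centroidal axis using Ī + A·d² with d = y − 91:
  bottom flange: d = -83 mm → contributes +30 958 293 mm⁴
  web: d = 0 mm → contributes +4 500 000 mm⁴
  top flange: d = 83 mm → contributes +30 958 293 mm⁴
Total I = 66 416 587 mm⁴.

I_xx ≈ 6.642 × 10⁷ mm⁴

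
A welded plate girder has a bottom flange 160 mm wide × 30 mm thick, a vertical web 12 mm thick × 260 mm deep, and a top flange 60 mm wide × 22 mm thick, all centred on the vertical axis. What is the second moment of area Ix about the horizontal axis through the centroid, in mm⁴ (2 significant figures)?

Ix ≈ 1.2 × 10⁸ mm⁴

Split into non-overlapping primitives; take the origin at the lower-left of the bounding box.
Bottom plate: 160 × 30, A = 4 800 mm², y = 15 mm, Ī = 360 000 mm⁴.
Web plate: 12 × 260, A = 3 120 mm², y = 160 mm, Ī = 17 576 000 mm⁴.
Top plate: 60 × 22, A = 1 320 mm², y = 301 mm, Ī = 53 240 mm⁴.
Centroid: ȳ = ΣA·y / ΣA = 104.8 mm.
Transfer each piece to the horizontal axis through the centroid using Ī + A·d² with d = y − 104.8:
  bottom plate: d = -89.82 mm → contributes +39 083 068 mm⁴
  web plate: d = 55.18 mm → contributes +27 076 503 mm⁴
  top plate: d = 196.2 mm → contributes +50 856 484 mm⁴
Total I = 117 016 055 mm⁴.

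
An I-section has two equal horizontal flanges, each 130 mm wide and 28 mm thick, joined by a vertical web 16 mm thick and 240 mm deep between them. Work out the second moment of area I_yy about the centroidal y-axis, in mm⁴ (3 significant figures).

Break the section into simple shapes (no overlaps), measuring from the bottom-left corner of the bounding box.
Bottom flange: 130 × 28, A = 3 640 mm², x = 65 mm, Ī = 5 126 333 mm⁴.
Web: 16 × 240, A = 3 840 mm², x = 65 mm, Ī = 81 920 mm⁴.
Top flange: 130 × 28, A = 3 640 mm², x = 65 mm, Ī = 5 126 333 mm⁴.
By symmetry the centroid is at mid-width, x̄ = 65 mm.
All pieces are centred on the centroidal y-axis, so I = ΣĪ = 10 334 587 mm⁴.

I_yy ≈ 1.03 × 10⁷ mm⁴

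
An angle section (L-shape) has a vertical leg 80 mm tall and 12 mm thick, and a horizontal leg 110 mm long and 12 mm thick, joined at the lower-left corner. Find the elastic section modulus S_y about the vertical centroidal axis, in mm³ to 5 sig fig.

Treat the section as a set of non-overlapping primitives; coordinates are from the bounding-box lower-left.
Vertical leg: 12 × 80, A = 960 mm², x = 6 mm, Ī = 11 520 mm⁴.
Horizontal leg (remainder): 98 × 12, A = 1 176 mm², x = 61 mm, Ī = 941 192 mm⁴.
Centroid: x̄ = ΣA·x / ΣA = 36.2809 mm.
Transfer each piece to the vertical centroidal axis using Ī + A·d² with d = x − 36.2809:
  vertical leg: d = -30.2809 mm → contributes +891775.5 mm⁴
  horizontal leg (remainder): d = 24.7191 mm → contributes +1 659 768 mm⁴
Total I = 2 551 543 mm⁴.
Extreme fibre distance c = 73.7191 mm; S = I/c = 34611.7 mm³.

S_y ≈ 3.4612 × 10⁴ mm³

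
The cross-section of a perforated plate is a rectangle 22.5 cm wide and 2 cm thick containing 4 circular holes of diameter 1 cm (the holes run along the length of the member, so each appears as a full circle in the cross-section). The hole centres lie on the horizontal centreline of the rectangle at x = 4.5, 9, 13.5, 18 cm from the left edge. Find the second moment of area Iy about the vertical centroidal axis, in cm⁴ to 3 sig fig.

Iy ≈ 1820 cm⁴

Split into non-overlapping primitives; take the origin at the lower-left of the bounding box.
Plate: 22.5 × 2, A = 45 cm², x = 11.25 cm, Ī = 1898.4 cm⁴.
Hole 1 (subtracted): ⌀1, A = 0.7854 cm², x = 4.5 cm, Ī = 0.049087 cm⁴.
Hole 2 (subtracted): ⌀1, A = 0.7854 cm², x = 9 cm, Ī = 0.049087 cm⁴.
Hole 3 (subtracted): ⌀1, A = 0.7854 cm², x = 13.5 cm, Ī = 0.049087 cm⁴.
Hole 4 (subtracted): ⌀1, A = 0.7854 cm², x = 18 cm, Ī = 0.049087 cm⁴.
By symmetry the centroid is at mid-width, x̄ = 11.25 cm.
Transfer each piece to the vertical centroidal axis using Ī + A·d² with d = x − 11.25:
  plate: d = 0 cm → contributes +1898.4 cm⁴
  hole 1: d = -6.75 cm → contributes −35.834 cm⁴
  hole 2: d = -2.25 cm → contributes −4.0252 cm⁴
  hole 3: d = 2.25 cm → contributes −4.0252 cm⁴
  hole 4: d = 6.75 cm → contributes −35.834 cm⁴
Total I = 1818.7 cm⁴.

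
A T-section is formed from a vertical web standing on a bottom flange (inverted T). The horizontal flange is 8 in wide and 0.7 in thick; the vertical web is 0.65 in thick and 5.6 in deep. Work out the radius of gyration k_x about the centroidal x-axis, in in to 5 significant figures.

Break the section into simple shapes (no overlaps), measuring from the bottom-left corner of the bounding box.
Flange: 8 × 0.7, A = 5.6 in², y = 0.35 in, Ī = 0.2286667 in⁴.
Web: 0.65 × 5.6, A = 3.64 in², y = 3.5 in, Ī = 9.512533 in⁴.
Centroid: ȳ = ΣA·y / ΣA = 1.590909 in.
Transfer each piece to the centroidal x-axis using Ī + A·d² with d = y − 1.590909:
  flange: d = -1.240909 in → contributes +8.851857 in⁴
  web: d = 1.909091 in → contributes +22.77898 in⁴
Total I = 31.63084 in⁴.
Radius of gyration: k = √(I/A) = √(31.63084 / 9.24) = 1.850203 in.

k_x ≈ 1.8502 in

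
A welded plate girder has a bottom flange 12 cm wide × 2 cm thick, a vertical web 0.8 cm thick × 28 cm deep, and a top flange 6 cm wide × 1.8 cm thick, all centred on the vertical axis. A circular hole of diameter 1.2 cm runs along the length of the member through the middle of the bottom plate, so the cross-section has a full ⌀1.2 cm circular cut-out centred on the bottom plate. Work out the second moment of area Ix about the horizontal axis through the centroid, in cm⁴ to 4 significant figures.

Ix ≈ 8426 cm⁴

Treat the section as a set of non-overlapping primitives; coordinates are from the bounding-box lower-left.
Bottom plate: 12 × 2, A = 24 cm², y = 1 cm, Ī = 8 cm⁴.
Web plate: 0.8 × 28, A = 22.4 cm², y = 16 cm, Ī = 1463.47 cm⁴.
Top plate: 6 × 1.8, A = 10.8 cm², y = 30.9 cm, Ī = 2.916 cm⁴.
Hole (subtracted): ⌀1.2, A = 1.13097 cm², y = 1 cm, Ī = 0.101788 cm⁴.
Centroid: ȳ = ΣA·y / ΣA = 12.7519 cm.
Transfer each piece to the horizontal axis through the centroid using Ī + A·d² with d = y − 12.7519:
  bottom plate: d = -11.7519 cm → contributes +3322.6 cm⁴
  web plate: d = 3.24806 cm → contributes +1699.78 cm⁴
  top plate: d = 18.1481 cm → contributes +3559.92 cm⁴
  hole: d = -11.7519 cm → contributes −156.298 cm⁴
Total I = 8 426 cm⁴.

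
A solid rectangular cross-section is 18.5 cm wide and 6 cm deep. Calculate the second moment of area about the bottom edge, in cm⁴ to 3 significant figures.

I_base ≈ 1330 cm⁴

The section: 18.5 × 6, A = 111 cm², y = 3 cm, Ī = 333 cm⁴.
Transfer it to a horizontal axis along the bottom face using Ī + A·d² with d = y − 0:
  the section: d = 3 cm → contributes +1 332 cm⁴
Total I = 1 332 cm⁴.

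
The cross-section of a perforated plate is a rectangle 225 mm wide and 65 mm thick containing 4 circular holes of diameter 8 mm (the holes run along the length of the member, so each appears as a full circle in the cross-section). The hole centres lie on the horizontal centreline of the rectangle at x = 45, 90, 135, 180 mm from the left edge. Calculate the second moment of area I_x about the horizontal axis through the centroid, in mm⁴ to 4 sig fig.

I_x ≈ 5.148 × 10⁶ mm⁴

Treat the section as a set of non-overlapping primitives; coordinates are from the bounding-box lower-left.
Plate: 225 × 65, A = 14 625 mm², y = 32.5 mm, Ī = 5 149 219 mm⁴.
Hole 1 (subtracted): ⌀8, A = 50.2655 mm², y = 32.5 mm, Ī = 201.062 mm⁴.
Hole 2 (subtracted): ⌀8, A = 50.2655 mm², y = 32.5 mm, Ī = 201.062 mm⁴.
Hole 3 (subtracted): ⌀8, A = 50.2655 mm², y = 32.5 mm, Ī = 201.062 mm⁴.
Hole 4 (subtracted): ⌀8, A = 50.2655 mm², y = 32.5 mm, Ī = 201.062 mm⁴.
By symmetry the centroid is at mid-height, ȳ = 32.5 mm.
All pieces are centred on the horizontal axis through the centroid, so I = ΣĪ (holes subtracted) = 5 148 415 mm⁴.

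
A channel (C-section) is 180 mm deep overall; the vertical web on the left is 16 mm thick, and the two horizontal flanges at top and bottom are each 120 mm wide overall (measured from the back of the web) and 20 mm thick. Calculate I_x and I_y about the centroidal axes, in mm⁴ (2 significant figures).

Decompose the section into non-overlapping parts with the origin at the bottom-left of its bounding rectangle.
Web: 16 × 180, A = 2 880 mm², y = 90 mm, Ī = 7 776 000 mm⁴.
Top flange (beyond web): 104 × 20, A = 2 080 mm², y = 170 mm, Ī = 69 333 mm⁴.
Bottom flange (beyond web): 104 × 20, A = 2 080 mm², y = 10 mm, Ī = 69 333 mm⁴.
By symmetry the centroid is at mid-height, ȳ = 90 mm.
Transfer each piece to the centroidal x-axis using Ī + A·d² with d = y − 90:
  web: d = 0 mm → contributes +7 776 000 mm⁴
  top flange (beyond web): d = 80 mm → contributes +13 381 333 mm⁴
  bottom flange (beyond web): d = -80 mm → contributes +13 381 333 mm⁴
Total I = 34 538 667 mm⁴.
For the y-axis: x̄ = 43.45 mm.
Repeating about the centroidal y-axis gives I_y = 9 937 532 mm⁴.

I_x ≈ 3.5 × 10⁷ mm⁴, I_y ≈ 9.9 × 10⁶ mm⁴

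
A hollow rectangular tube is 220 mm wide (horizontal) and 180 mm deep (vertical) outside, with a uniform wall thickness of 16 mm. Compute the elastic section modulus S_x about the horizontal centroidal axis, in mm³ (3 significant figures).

S_x ≈ 6.24 × 10⁵ mm³

Break the section into simple shapes (no overlaps), measuring from the bottom-left corner of the bounding box.
Outer rectangle: 220 × 180, A = 39 600 mm², y = 90 mm, Ī = 106 920 000 mm⁴.
Inner void (subtracted): 188 × 148, A = 27 824 mm², y = 90 mm, Ī = 50 788 075 mm⁴.
By symmetry the centroid is at mid-height, ȳ = 90 mm.
All pieces are centred on the horizontal centroidal axis, so I = ΣĪ (holes subtracted) = 56 131 925 mm⁴.
Extreme fibre distance c = 90 mm; S = I/c = 623 688 mm³.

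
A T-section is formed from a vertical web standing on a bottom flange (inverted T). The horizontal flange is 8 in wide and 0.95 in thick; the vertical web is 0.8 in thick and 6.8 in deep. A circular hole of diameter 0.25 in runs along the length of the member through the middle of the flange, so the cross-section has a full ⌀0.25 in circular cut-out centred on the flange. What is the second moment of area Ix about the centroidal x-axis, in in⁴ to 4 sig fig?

Break the section into simple shapes (no overlaps), measuring from the bottom-left corner of the bounding box.
Flange: 8 × 0.95, A = 7.6 in², y = 0.475 in, Ī = 0.571583 in⁴.
Web: 0.8 × 6.8, A = 5.44 in², y = 4.35 in, Ī = 20.9621 in⁴.
Hole (subtracted): ⌀0.25, A = 0.0490874 in², y = 0.475 in, Ī = 0.000191748 in⁴.
Centroid: ȳ = ΣA·y / ΣA = 2.09767 in.
Transfer each piece to the centroidal x-axis using Ī + A·d² with d = y − 2.09767:
  flange: d = -1.62267 in → contributes +20.5829 in⁴
  web: d = 2.25233 in → contributes +48.5591 in⁴
  hole: d = -1.62267 in → contributes −0.129442 in⁴
Total I = 69.0126 in⁴.

Ix ≈ 69.01 in⁴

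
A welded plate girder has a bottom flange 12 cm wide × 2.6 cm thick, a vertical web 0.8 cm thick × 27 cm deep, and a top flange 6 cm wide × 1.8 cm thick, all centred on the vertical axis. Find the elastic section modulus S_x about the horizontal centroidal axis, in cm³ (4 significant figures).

Decompose the section into non-overlapping parts with the origin at the bottom-left of its bounding rectangle.
Bottom plate: 12 × 2.6, A = 31.2 cm², y = 1.3 cm, Ī = 17.576 cm⁴.
Web plate: 0.8 × 27, A = 21.6 cm², y = 16.1 cm, Ī = 1312.2 cm⁴.
Top plate: 6 × 1.8, A = 10.8 cm², y = 30.5 cm, Ī = 2.916 cm⁴.
Centroid: ȳ = ΣA·y / ΣA = 11.2849 cm.
Transfer each piece to the horizontal centroidal axis using Ī + A·d² with d = y − 11.2849:
  bottom plate: d = -9.98491 cm → contributes +3128.16 cm⁴
  web plate: d = 4.81509 cm → contributes +1 813 cm⁴
  top plate: d = 19.2151 cm → contributes +3990.49 cm⁴
Total I = 8931.65 cm⁴.
Extreme fibre distance c = 20.1151 cm; S = I/c = 444.027 cm³.

S_x ≈ 444.0 cm³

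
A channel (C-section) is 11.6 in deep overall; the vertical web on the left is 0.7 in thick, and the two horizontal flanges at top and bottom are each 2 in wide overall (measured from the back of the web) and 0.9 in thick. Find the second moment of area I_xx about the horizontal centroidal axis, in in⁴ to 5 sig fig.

I_xx ≈ 158.19 in⁴

Split into non-overlapping primitives; take the origin at the lower-left of the bounding box.
Web: 0.7 × 11.6, A = 8.12 in², y = 5.8 in, Ī = 91.05227 in⁴.
Top flange (beyond web): 1.3 × 0.9, A = 1.17 in², y = 11.15 in, Ī = 0.078975 in⁴.
Bottom flange (beyond web): 1.3 × 0.9, A = 1.17 in², y = 0.45 in, Ī = 0.078975 in⁴.
By symmetry the centroid is at mid-height, ȳ = 5.8 in.
Transfer each piece to the horizontal centroidal axis using Ī + A·d² with d = y − 5.8:
  web: d = 0 in → contributes +91.05227 in⁴
  top flange (beyond web): d = 5.35 in → contributes +33.5673 in⁴
  bottom flange (beyond web): d = -5.35 in → contributes +33.5673 in⁴
Total I = 158.1869 in⁴.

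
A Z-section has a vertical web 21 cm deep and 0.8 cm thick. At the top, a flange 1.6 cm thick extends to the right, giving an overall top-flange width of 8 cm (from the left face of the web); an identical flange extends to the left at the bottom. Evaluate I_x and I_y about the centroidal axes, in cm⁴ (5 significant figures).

Treat the section as a set of non-overlapping primitives; coordinates are from the bounding-box lower-left.
Web: 0.8 × 21, A = 16.8 cm², y = 10.5 cm, Ī = 617.4 cm⁴.
Top flange (beyond web): 7.2 × 1.6, A = 11.52 cm², y = 20.2 cm, Ī = 2.4576 cm⁴.
Bottom flange (beyond web): 7.2 × 1.6, A = 11.52 cm², y = 0.8 cm, Ī = 2.4576 cm⁴.
Centroid: ȳ = ΣA·y / ΣA = 10.5 cm.
Transfer each piece to the centroidal x-axis using Ī + A·d² with d = y − 10.5:
  web: d = 0 cm → contributes +617.4 cm⁴
  top flange (beyond web): d = 9.7 cm → contributes +1086.374 cm⁴
  bottom flange (beyond web): d = -9.7 cm → contributes +1086.374 cm⁴
Total I = 2790.149 cm⁴.
For the y-axis: x̄ = 7.6 cm.
Repeating about the centroidal y-axis gives I_y = 469.0688 cm⁴.

I_x ≈ 2790.1 cm⁴, I_y ≈ 469.07 cm⁴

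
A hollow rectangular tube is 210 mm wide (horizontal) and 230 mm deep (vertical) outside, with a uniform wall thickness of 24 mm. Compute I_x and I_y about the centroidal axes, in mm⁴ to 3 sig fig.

I_x ≈ 1.32 × 10⁸ mm⁴, I_y ≈ 1.13 × 10⁸ mm⁴

Decompose the section into non-overlapping parts with the origin at the bottom-left of its bounding rectangle.
Outer rectangle: 210 × 230, A = 48 300 mm², y = 115 mm, Ī = 212 922 500 mm⁴.
Inner void (subtracted): 162 × 182, A = 29 484 mm², y = 115 mm, Ī = 81 385 668 mm⁴.
By symmetry the centroid is at mid-height, ȳ = 115 mm.
All pieces are centred on the centroidal x-axis, so I = ΣĪ (holes subtracted) = 131 536 832 mm⁴.
Repeating about the centroidal y-axis gives I_y = 113 020 992 mm⁴.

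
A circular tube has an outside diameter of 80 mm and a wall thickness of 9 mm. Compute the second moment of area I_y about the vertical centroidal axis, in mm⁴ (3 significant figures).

I_y ≈ 1.29 × 10⁶ mm⁴

Treat the section as a set of non-overlapping primitives; coordinates are from the bounding-box lower-left.
Outer circle: ⌀80, A = 5026.5 mm², x = 40 mm, Ī = 2 010 619 mm⁴.
Bore (subtracted): ⌀62, A = 3019.1 mm², x = 40 mm, Ī = 725 332 mm⁴.
By symmetry the centroid is at mid-width, x̄ = 40 mm.
All pieces are centred on the vertical centroidal axis, so I = ΣĪ (holes subtracted) = 1 285 288 mm⁴.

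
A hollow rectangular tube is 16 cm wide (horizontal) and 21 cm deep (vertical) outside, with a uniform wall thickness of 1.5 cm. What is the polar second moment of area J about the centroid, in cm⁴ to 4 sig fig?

Split into non-overlapping primitives; take the origin at the lower-left of the bounding box.
Outer rectangle: 16 × 21, A = 336 cm², y = 10.5 cm, Ī = 12 348 cm⁴.
Inner void (subtracted): 13 × 18, A = 234 cm², y = 10.5 cm, Ī = 6 318 cm⁴.
By symmetry the centroid is at mid-height, ȳ = 10.5 cm.
All pieces are centred on the centroidal x-axis, so I = ΣĪ (holes subtracted) = 6 030 cm⁴.
Repeating about the centroidal y-axis gives I_y = 3872.5 cm⁴.
Polar second moment: J = I_x + I_y = 9902.5 cm⁴.

J ≈ 9903 cm⁴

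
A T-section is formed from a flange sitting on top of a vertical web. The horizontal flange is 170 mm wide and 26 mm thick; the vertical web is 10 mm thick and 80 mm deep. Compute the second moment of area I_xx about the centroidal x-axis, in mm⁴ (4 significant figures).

I_xx ≈ 2.578 × 10⁶ mm⁴

Treat the section as a set of non-overlapping primitives; coordinates are from the bounding-box lower-left.
Flange: 170 × 26, A = 4 420 mm², y = 93 mm, Ī = 248 993 mm⁴.
Web: 10 × 80, A = 800 mm², y = 40 mm, Ī = 426 667 mm⁴.
Centroid: ȳ = ΣA·y / ΣA = 84.8774 mm.
Transfer each piece to the centroidal x-axis using Ī + A·d² with d = y − 84.8774:
  flange: d = 8.12261 mm → contributes +540 610 mm⁴
  web: d = -44.8774 mm → contributes +2 037 851 mm⁴
Total I = 2 578 462 mm⁴.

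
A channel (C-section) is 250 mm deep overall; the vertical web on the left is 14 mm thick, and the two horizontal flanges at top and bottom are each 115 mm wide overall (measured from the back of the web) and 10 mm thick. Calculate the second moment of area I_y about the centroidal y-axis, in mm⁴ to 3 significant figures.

Treat the section as a set of non-overlapping primitives; coordinates are from the bounding-box lower-left.
Web: 14 × 250, A = 3 500 mm², x = 7 mm, Ī = 57 167 mm⁴.
Top flange (beyond web): 101 × 10, A = 1 010 mm², x = 64.5 mm, Ī = 858 584 mm⁴.
Bottom flange (beyond web): 101 × 10, A = 1 010 mm², x = 64.5 mm, Ī = 858 584 mm⁴.
Centroid: x̄ = ΣA·x / ΣA = 28.042 mm.
Transfer each piece to the centroidal y-axis using Ī + A·d² with d = x − 28.042:
  web: d = -21.042 mm → contributes +1 606 798 mm⁴
  top flange (beyond web): d = 36.458 mm → contributes +2 201 086 mm⁴
  bottom flange (beyond web): d = 36.458 mm → contributes +2 201 086 mm⁴
Total I = 6 008 970 mm⁴.

I_y ≈ 6.01 × 10⁶ mm⁴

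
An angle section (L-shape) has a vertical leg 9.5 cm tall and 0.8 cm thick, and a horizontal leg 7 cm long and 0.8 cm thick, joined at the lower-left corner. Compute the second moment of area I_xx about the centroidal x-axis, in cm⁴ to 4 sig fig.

Split into non-overlapping primitives; take the origin at the lower-left of the bounding box.
Vertical leg: 0.8 × 9.5, A = 7.6 cm², y = 4.75 cm, Ī = 57.1583 cm⁴.
Horizontal leg (remainder): 6.2 × 0.8, A = 4.96 cm², y = 0.4 cm, Ī = 0.264533 cm⁴.
Centroid: ȳ = ΣA·y / ΣA = 3.03217 cm.
Transfer each piece to the centroidal x-axis using Ī + A·d² with d = y − 3.03217:
  vertical leg: d = 1.71783 cm → contributes +79.5856 cm⁴
  horizontal leg (remainder): d = -2.63217 cm → contributes +34.6289 cm⁴
Total I = 114.214 cm⁴.

I_xx ≈ 114.2 cm⁴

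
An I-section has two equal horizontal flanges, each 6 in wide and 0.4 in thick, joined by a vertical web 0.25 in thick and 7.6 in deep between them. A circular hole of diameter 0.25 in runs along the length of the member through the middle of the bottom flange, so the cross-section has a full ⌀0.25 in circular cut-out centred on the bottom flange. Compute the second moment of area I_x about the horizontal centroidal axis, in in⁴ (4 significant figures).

I_x ≈ 85.22 in⁴

Split into non-overlapping primitives; take the origin at the lower-left of the bounding box.
Bottom flange: 6 × 0.4, A = 2.4 in², y = 0.2 in, Ī = 0.032 in⁴.
Web: 0.25 × 7.6, A = 1.9 in², y = 4.2 in, Ī = 9.14533 in⁴.
Top flange: 6 × 0.4, A = 2.4 in², y = 8.2 in, Ī = 0.032 in⁴.
Hole (subtracted): ⌀0.25, A = 0.0490874 in², y = 0.2 in, Ī = 0.000191748 in⁴.
Centroid: ȳ = ΣA·y / ΣA = 4.22952 in.
Transfer each piece to the horizontal centroidal axis using Ī + A·d² with d = y − 4.22952:
  bottom flange: d = -4.02952 in → contributes +39.0009 in⁴
  web: d = -0.0295222 in → contributes +9.14699 in⁴
  top flange: d = 3.97048 in → contributes +37.8673 in⁴
  hole: d = -4.02952 in → contributes −0.797226 in⁴
Total I = 85.2179 in⁴.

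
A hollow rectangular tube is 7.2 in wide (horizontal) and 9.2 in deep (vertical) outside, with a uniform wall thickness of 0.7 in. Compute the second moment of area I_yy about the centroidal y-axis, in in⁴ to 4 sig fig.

Decompose the section into non-overlapping parts with the origin at the bottom-left of its bounding rectangle.
Outer rectangle: 7.2 × 9.2, A = 66.24 in², x = 3.6 in, Ī = 286.157 in⁴.
Inner void (subtracted): 5.8 × 7.8, A = 45.24 in², x = 3.6 in, Ī = 126.823 in⁴.
By symmetry the centroid is at mid-width, x̄ = 3.6 in.
All pieces are centred on the centroidal y-axis, so I = ΣĪ (holes subtracted) = 159.334 in⁴.

I_yy ≈ 159.3 in⁴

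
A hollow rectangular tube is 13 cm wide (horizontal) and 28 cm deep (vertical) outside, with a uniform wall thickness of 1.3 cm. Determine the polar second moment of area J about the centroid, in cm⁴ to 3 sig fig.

Treat the section as a set of non-overlapping primitives; coordinates are from the bounding-box lower-left.
Outer rectangle: 13 × 28, A = 364 cm², y = 14 cm, Ī = 23 781 cm⁴.
Inner void (subtracted): 10.4 × 25.4, A = 264.16 cm², y = 14 cm, Ī = 14 202 cm⁴.
By symmetry the centroid is at mid-height, ȳ = 14 cm.
All pieces are centred on the centroidal x-axis, so I = ΣĪ (holes subtracted) = 9579.2 cm⁴.
Repeating about the centroidal y-axis gives I_y = 2745.4 cm⁴.
Polar second moment: J = I_x + I_y = 12 325 cm⁴.

J ≈ 1.23 × 10⁴ cm⁴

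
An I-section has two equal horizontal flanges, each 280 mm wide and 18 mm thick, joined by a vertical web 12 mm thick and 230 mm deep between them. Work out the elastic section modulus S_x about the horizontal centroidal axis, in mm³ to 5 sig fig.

S_x ≈ 1.2589 × 10⁶ mm³

Treat the section as a set of non-overlapping primitives; coordinates are from the bounding-box lower-left.
Bottom flange: 280 × 18, A = 5 040 mm², y = 9 mm, Ī = 136 080 mm⁴.
Web: 12 × 230, A = 2 760 mm², y = 133 mm, Ī = 12 167 000 mm⁴.
Top flange: 280 × 18, A = 5 040 mm², y = 257 mm, Ī = 136 080 mm⁴.
By symmetry the centroid is at mid-height, ȳ = 133 mm.
Transfer each piece to the horizontal centroidal axis using Ī + A·d² with d = y − 133:
  bottom flange: d = -124 mm → contributes +77 631 120 mm⁴
  web: d = 0 mm → contributes +12 167 000 mm⁴
  top flange: d = 124 mm → contributes +77 631 120 mm⁴
Total I = 167 429 240 mm⁴.
Extreme fibre distance c = 133 mm; S = I/c = 1 258 866 mm³.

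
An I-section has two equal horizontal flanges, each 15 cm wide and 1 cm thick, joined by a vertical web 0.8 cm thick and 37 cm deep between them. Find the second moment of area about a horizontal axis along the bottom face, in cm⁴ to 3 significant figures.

Break the section into simple shapes (no overlaps), measuring from the bottom-left corner of the bounding box.
Bottom flange: 15 × 1, A = 15 cm², y = 0.5 cm, Ī = 1.25 cm⁴.
Web: 0.8 × 37, A = 29.6 cm², y = 19.5 cm, Ī = 3376.9 cm⁴.
Top flange: 15 × 1, A = 15 cm², y = 38.5 cm, Ī = 1.25 cm⁴.
Transfer each piece to the bottom edge using Ī + A·d² with d = y − 0:
  bottom flange: d = 0.5 cm → contributes +5 cm⁴
  web: d = 19.5 cm → contributes +14 632 cm⁴
  top flange: d = 38.5 cm → contributes +22 235 cm⁴
Total I = 36 872 cm⁴.

I_base ≈ 3.69 × 10⁴ cm⁴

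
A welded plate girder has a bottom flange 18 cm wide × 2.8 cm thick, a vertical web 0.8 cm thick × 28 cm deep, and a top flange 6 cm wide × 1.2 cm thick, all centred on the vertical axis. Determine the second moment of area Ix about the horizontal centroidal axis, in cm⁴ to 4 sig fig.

Ix ≈ 9356 cm⁴

Break the section into simple shapes (no overlaps), measuring from the bottom-left corner of the bounding box.
Bottom plate: 18 × 2.8, A = 50.4 cm², y = 1.4 cm, Ī = 32.928 cm⁴.
Web plate: 0.8 × 28, A = 22.4 cm², y = 16.8 cm, Ī = 1463.47 cm⁴.
Top plate: 6 × 1.2, A = 7.2 cm², y = 31.4 cm, Ī = 0.864 cm⁴.
Centroid: ȳ = ΣA·y / ΣA = 8.412 cm.
Transfer each piece to the horizontal centroidal axis using Ī + A·d² with d = y − 8.412:
  bottom plate: d = -7.012 cm → contributes +2 511 cm⁴
  web plate: d = 8.388 cm → contributes +3039.5 cm⁴
  top plate: d = 22.988 cm → contributes +3805.69 cm⁴
Total I = 9356.19 cm⁴.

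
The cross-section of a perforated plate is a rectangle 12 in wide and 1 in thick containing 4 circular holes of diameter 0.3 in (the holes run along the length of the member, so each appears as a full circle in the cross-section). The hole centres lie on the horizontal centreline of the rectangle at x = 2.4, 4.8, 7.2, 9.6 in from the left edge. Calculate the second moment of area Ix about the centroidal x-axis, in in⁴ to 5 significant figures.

Treat the section as a set of non-overlapping primitives; coordinates are from the bounding-box lower-left.
Plate: 12 × 1, A = 12 in², y = 0.5 in, Ī = 1 in⁴.
Hole 1 (subtracted): ⌀0.3, A = 0.07068583 in², y = 0.5 in, Ī = 0.0003976078 in⁴.
Hole 2 (subtracted): ⌀0.3, A = 0.07068583 in², y = 0.5 in, Ī = 0.0003976078 in⁴.
Hole 3 (subtracted): ⌀0.3, A = 0.07068583 in², y = 0.5 in, Ī = 0.0003976078 in⁴.
Hole 4 (subtracted): ⌀0.3, A = 0.07068583 in², y = 0.5 in, Ī = 0.0003976078 in⁴.
By symmetry the centroid is at mid-height, ȳ = 0.5 in.
All pieces are centred on the centroidal x-axis, so I = ΣĪ (holes subtracted) = 0.9984096 in⁴.

Ix ≈ 0.99841 in⁴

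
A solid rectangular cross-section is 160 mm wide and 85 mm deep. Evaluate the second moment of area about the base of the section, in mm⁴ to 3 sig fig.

The section: 160 × 85, A = 13 600 mm², y = 42.5 mm, Ī = 8 188 333 mm⁴.
Transfer it to a horizontal axis along the bottom face using Ī + A·d² with d = y − 0:
  the section: d = 42.5 mm → contributes +32 753 333 mm⁴
Total I = 32 753 333 mm⁴.

I_base ≈ 3.28 × 10⁷ mm⁴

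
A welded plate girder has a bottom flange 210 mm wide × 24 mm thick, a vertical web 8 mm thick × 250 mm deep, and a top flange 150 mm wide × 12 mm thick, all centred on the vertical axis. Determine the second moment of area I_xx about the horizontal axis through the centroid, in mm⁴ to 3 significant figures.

Break the section into simple shapes (no overlaps), measuring from the bottom-left corner of the bounding box.
Bottom plate: 210 × 24, A = 5 040 mm², y = 12 mm, Ī = 241 920 mm⁴.
Web plate: 8 × 250, A = 2 000 mm², y = 149 mm, Ī = 10 416 667 mm⁴.
Top plate: 150 × 12, A = 1 800 mm², y = 280 mm, Ī = 21 600 mm⁴.
Centroid: ȳ = ΣA·y / ΣA = 97.566 mm.
Transfer each piece to the horizontal axis through the centroid using Ī + A·d² with d = y − 97.566:
  bottom plate: d = -85.566 mm → contributes +37 142 148 mm⁴
  web plate: d = 51.434 mm → contributes +15 707 659 mm⁴
  top plate: d = 182.43 mm → contributes +59 929 751 mm⁴
Total I = 112 779 559 mm⁴.

I_xx ≈ 1.13 × 10⁸ mm⁴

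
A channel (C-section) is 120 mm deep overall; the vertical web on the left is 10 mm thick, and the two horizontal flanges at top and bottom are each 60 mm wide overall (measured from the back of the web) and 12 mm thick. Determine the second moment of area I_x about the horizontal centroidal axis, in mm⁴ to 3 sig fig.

Break the section into simple shapes (no overlaps), measuring from the bottom-left corner of the bounding box.
Web: 10 × 120, A = 1 200 mm², y = 60 mm, Ī = 1 440 000 mm⁴.
Top flange (beyond web): 50 × 12, A = 600 mm², y = 114 mm, Ī = 7 200 mm⁴.
Bottom flange (beyond web): 50 × 12, A = 600 mm², y = 6 mm, Ī = 7 200 mm⁴.
By symmetry the centroid is at mid-height, ȳ = 60 mm.
Transfer each piece to the horizontal centroidal axis using Ī + A·d² with d = y − 60:
  web: d = 0 mm → contributes +1 440 000 mm⁴
  top flange (beyond web): d = 54 mm → contributes +1 756 800 mm⁴
  bottom flange (beyond web): d = -54 mm → contributes +1 756 800 mm⁴
Total I = 4 953 600 mm⁴.

I_x ≈ 4.95 × 10⁶ mm⁴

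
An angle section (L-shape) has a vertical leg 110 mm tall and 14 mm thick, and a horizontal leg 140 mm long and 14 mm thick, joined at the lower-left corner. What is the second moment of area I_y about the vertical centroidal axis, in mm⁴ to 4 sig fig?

Break the section into simple shapes (no overlaps), measuring from the bottom-left corner of the bounding box.
Vertical leg: 14 × 110, A = 1 540 mm², x = 7 mm, Ī = 25153.3 mm⁴.
Horizontal leg (remainder): 126 × 14, A = 1 764 mm², x = 77 mm, Ī = 2 333 772 mm⁴.
Centroid: x̄ = ΣA·x / ΣA = 44.3729 mm.
Transfer each piece to the vertical centroidal axis using Ī + A·d² with d = x − 44.3729:
  vertical leg: d = -37.3729 mm → contributes +2 176 121 mm⁴
  horizontal leg (remainder): d = 32.6271 mm → contributes +4 211 601 mm⁴
Total I = 6 387 722 mm⁴.

I_y ≈ 6.388 × 10⁶ mm⁴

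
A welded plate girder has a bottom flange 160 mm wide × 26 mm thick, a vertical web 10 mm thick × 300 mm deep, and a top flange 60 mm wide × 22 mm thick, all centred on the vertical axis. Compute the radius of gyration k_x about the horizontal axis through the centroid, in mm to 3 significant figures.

Break the section into simple shapes (no overlaps), measuring from the bottom-left corner of the bounding box.
Bottom plate: 160 × 26, A = 4 160 mm², y = 13 mm, Ī = 234 347 mm⁴.
Web plate: 10 × 300, A = 3 000 mm², y = 176 mm, Ī = 22 500 000 mm⁴.
Top plate: 60 × 22, A = 1 320 mm², y = 337 mm, Ī = 53 240 mm⁴.
Centroid: ȳ = ΣA·y / ΣA = 121.1 mm.
Transfer each piece to the horizontal axis through the centroid using Ī + A·d² with d = y − 121.1:
  bottom plate: d = -108.1 mm → contributes +48 845 636 mm⁴
  web plate: d = 54.901 mm → contributes +31 542 341 mm⁴
  top plate: d = 215.9 mm → contributes +61 582 687 mm⁴
Total I = 141 970 663 mm⁴.
Radius of gyration: k = √(I/A) = √(141 970 663 / 8 480) = 129.39 mm.

k_x ≈ 129 mm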